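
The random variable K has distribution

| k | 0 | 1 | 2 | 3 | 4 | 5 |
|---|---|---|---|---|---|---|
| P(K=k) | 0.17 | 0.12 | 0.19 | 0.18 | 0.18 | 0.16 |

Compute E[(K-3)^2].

E[(K-3)^2] = Σ (k-3)^2·P(K=k)
 = 9·0.17 + 4·0.12 + 1·0.19 + 0·0.18 + 1·0.18 + 4·0.16
 = 1.53 + 0.48 + 0.19 + 0 + 0.18 + 0.64
 = 3.02

3.02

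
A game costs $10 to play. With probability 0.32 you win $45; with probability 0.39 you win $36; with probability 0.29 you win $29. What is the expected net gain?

26.85

E[payout] = 45·0.32 + 36·0.39 + 29·0.29
 = 14.4 + 14.04 + 8.41
 = 36.85
Net = 36.85 - 10 = 26.85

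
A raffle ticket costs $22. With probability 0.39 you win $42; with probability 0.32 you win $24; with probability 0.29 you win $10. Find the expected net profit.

4.96

E[payout] = 42·0.39 + 24·0.32 + 10·0.29
 = 16.38 + 7.68 + 2.9
 = 26.96
Net = 26.96 - 22 = 4.96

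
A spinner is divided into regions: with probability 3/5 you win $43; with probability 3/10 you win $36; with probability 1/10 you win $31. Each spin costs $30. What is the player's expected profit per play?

E[payout] = 43·3/5 + 36·3/10 + 31·1/10
 = 129/5 + 54/5 + 31/10
 = 397/10
Net = 397/10 - 30 = 97/10

9.7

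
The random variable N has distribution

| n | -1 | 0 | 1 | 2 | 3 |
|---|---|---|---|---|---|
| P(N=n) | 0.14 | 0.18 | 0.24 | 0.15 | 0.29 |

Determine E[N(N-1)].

E[N(N-1)] = Σ n(n-1)·P(N=n)
 = 2·0.14 + 0·0.18 + 0·0.24 + 2·0.15 + 6·0.29
 = 0.28 + 0 + 0 + 0.3 + 1.74
 = 2.32

2.32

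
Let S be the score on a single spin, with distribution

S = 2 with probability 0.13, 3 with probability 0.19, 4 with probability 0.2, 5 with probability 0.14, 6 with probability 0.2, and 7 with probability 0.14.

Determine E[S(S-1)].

18.48

E[S(S-1)] = Σ s(s-1)·P(S=s)
 = 2·0.13 + 6·0.19 + 12·0.2 + 20·0.14 + 30·0.2 + 42·0.14
 = 0.26 + 1.14 + 2.4 + 2.8 + 6 + 5.88
 = 18.48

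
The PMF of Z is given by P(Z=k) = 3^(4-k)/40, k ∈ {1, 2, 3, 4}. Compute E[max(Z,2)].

2.125

E[max(Z,2)] = Σ max(z,2)·P(Z=z)
 = 2·27/40 + 2·9/40 + 3·3/40 + 4·1/40
 = 27/20 + 9/20 + 9/40 + 1/10
 = 17/8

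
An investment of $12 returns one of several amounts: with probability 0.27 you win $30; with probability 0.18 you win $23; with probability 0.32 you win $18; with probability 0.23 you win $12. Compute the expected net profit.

8.76

E[payout] = 30·0.27 + 23·0.18 + 18·0.32 + 12·0.23
 = 8.1 + 4.14 + 5.76 + 2.76
 = 20.76
Net = 20.76 - 12 = 8.76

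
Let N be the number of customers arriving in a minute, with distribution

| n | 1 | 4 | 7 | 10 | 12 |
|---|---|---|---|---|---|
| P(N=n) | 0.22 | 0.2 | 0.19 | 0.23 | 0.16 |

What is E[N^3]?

584.67

E[N^3] = Σ n^3·P(N=n)
 = 1·0.22 + 64·0.2 + 343·0.19 + 1000·0.23 + 1728·0.16
 = 0.22 + 12.8 + 65.17 + 230 + 276.48
 = 584.67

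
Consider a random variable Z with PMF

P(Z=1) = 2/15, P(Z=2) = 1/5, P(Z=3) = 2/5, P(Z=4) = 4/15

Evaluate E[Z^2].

E[Z^2] = Σ z^2·P(Z=z)
 = 1·2/15 + 4·1/5 + 9·2/5 + 16·4/15
 = 2/15 + 4/5 + 18/5 + 64/15
 = 44/5

8.8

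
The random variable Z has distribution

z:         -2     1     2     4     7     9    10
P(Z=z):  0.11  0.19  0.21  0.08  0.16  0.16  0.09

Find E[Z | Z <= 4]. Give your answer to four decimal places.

P(Z <= 4) = 0.11 + 0.19 + 0.21 + 0.08 = 0.59.
E[Z | Z <= 4] = [(-2)·0.11 + 1·0.19 + 2·0.21 + 4·0.08] / 0.59
 = 0.71 / 0.59
 = 71/59

1.2034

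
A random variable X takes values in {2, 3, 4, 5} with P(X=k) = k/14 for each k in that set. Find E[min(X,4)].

3.5

E[min(X,4)] = Σ min(x,4)·P(X=x)
 = 2·1/7 + 3·3/14 + 4·2/7 + 4·5/14
 = 2/7 + 9/14 + 8/7 + 10/7
 = 7/2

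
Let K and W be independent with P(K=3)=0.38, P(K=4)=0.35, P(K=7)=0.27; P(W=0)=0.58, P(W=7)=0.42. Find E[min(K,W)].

E[min(K,W)] = Σ_k Σ_w min(k,w) · P(K=k)P(W=w)
 = 0·0.2204 + 3·0.1596 + 0·0.203 + 4·0.147 + 0·0.1566 + 7·0.1134
 = 0 + 0.4788 + 0 + 0.588 + 0 + 0.7938
 = 1.8606

1.8606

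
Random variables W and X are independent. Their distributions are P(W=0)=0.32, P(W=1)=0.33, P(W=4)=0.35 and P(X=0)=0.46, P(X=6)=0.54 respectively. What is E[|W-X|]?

E[|W-X|] = Σ_w Σ_x |w-x| · P(W=w)P(X=x)
 = 0·0.1472 + 6·0.1728 + 1·0.1518 + 5·0.1782 + 4·0.161 + 2·0.189
 = 0 + 1.0368 + 0.1518 + 0.891 + 0.644 + 0.378
 = 3.1016

3.1016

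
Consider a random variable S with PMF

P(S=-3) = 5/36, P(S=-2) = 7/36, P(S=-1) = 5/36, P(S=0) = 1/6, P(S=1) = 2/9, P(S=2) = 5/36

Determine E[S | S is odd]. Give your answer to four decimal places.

P(S is odd) = 5/36 + 5/36 + 2/9 = 1/2.
E[S | S is odd] = [(-3)·5/36 + (-1)·5/36 + 1·2/9] / (1/2)
 = -1/3 / (1/2)
 = -2/3

-0.6667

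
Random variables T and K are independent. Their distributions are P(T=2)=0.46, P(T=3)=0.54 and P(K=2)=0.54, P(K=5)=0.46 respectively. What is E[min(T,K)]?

E[min(T,K)] = Σ_t Σ_k min(t,k) · P(T=t)P(K=k)
 = 2·0.2484 + 2·0.2116 + 2·0.2916 + 3·0.2484
 = 0.4968 + 0.4232 + 0.5832 + 0.7452
 = 2.2484

2.2484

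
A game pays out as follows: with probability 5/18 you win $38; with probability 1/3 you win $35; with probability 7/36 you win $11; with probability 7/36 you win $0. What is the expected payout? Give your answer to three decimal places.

24.361

E[payout] = 38·5/18 + 35·1/3 + 11·7/36 + 0·7/36
 = 95/9 + 35/3 + 77/36 + 0
 = 877/36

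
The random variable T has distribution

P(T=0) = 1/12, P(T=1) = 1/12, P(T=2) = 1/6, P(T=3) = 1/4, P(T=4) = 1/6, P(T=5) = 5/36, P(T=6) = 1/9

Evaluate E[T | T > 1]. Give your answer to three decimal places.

3.733

P(T > 1) = 1/6 + 1/4 + 1/6 + 5/36 + 1/9 = 5/6.
E[T | T > 1] = [2·1/6 + 3·1/4 + 4·1/6 + 5·5/36 + 6·1/9] / (5/6)
 = 28/9 / (5/6)
 = 56/15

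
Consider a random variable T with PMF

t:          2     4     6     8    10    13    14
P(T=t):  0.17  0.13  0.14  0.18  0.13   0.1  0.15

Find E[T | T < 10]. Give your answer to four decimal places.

5.0645

P(T < 10) = 0.17 + 0.13 + 0.14 + 0.18 = 0.62.
E[T | T < 10] = [2·0.17 + 4·0.13 + 6·0.14 + 8·0.18] / 0.62
 = 3.14 / 0.62
 = 157/31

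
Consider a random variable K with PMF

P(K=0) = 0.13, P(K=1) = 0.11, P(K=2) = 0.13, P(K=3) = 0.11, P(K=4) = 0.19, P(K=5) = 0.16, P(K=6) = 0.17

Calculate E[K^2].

14.78

E[K^2] = Σ k^2·P(K=k)
 = 0·0.13 + 1·0.11 + 4·0.13 + 9·0.11 + 16·0.19 + 25·0.16 + 36·0.17
 = 0 + 0.11 + 0.52 + 0.99 + 3.04 + 4 + 6.12
 = 14.78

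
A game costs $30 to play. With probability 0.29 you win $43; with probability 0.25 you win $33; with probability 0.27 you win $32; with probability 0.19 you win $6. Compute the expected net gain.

0.5

E[payout] = 43·0.29 + 33·0.25 + 32·0.27 + 6·0.19
 = 12.47 + 8.25 + 8.64 + 1.14
 = 30.5
Net = 30.5 - 30 = 0.5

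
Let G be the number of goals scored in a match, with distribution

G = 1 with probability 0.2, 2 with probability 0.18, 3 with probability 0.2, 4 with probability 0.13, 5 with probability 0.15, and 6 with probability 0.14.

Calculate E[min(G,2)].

1.8

E[min(G,2)] = Σ min(g,2)·P(G=g)
 = 1·0.2 + 2·0.18 + 2·0.2 + 2·0.13 + 2·0.15 + 2·0.14
 = 0.2 + 0.36 + 0.4 + 0.26 + 0.3 + 0.28
 = 1.8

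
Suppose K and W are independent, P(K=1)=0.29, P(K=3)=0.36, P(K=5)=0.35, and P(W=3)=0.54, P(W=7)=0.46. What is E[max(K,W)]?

E[max(K,W)] = Σ_k Σ_w max(k,w) · P(K=k)P(W=w)
 = 3·0.1566 + 7·0.1334 + 3·0.1944 + 7·0.1656 + 5·0.189 + 7·0.161
 = 0.4698 + 0.9338 + 0.5832 + 1.1592 + 0.945 + 1.127
 = 5.218

5.218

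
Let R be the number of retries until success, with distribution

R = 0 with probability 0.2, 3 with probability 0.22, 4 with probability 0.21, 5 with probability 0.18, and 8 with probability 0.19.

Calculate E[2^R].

59.72

E[2^R] = Σ 2^r·P(R=r)
 = 1·0.2 + 8·0.22 + 16·0.21 + 32·0.18 + 256·0.19
 = 0.2 + 1.76 + 3.36 + 5.76 + 48.64
 = 59.72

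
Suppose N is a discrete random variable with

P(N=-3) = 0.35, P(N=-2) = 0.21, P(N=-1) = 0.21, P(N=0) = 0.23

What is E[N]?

E[N] = Σ n·P(N=n)
 = (-3)·0.35 + (-2)·0.21 + (-1)·0.21 + 0·0.23
 = (-1.05) + (-0.42) + (-0.21) + 0
 = -1.68

-1.68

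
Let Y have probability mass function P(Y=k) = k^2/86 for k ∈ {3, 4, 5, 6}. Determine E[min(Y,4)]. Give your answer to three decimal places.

3.895

E[min(Y,4)] = Σ min(y,4)·P(Y=y)
 = 3·9/86 + 4·8/43 + 4·25/86 + 4·18/43
 = 27/86 + 32/43 + 50/43 + 72/43
 = 335/86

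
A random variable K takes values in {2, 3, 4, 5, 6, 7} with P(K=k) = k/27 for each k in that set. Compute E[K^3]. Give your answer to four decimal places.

173.1481

E[K^3] = Σ k^3·P(K=k)
 = 8·2/27 + 27·1/9 + 64·4/27 + 125·5/27 + 216·2/9 + 343·7/27
 = 16/27 + 3 + 256/27 + 625/27 + 48 + 2401/27
 = 4675/27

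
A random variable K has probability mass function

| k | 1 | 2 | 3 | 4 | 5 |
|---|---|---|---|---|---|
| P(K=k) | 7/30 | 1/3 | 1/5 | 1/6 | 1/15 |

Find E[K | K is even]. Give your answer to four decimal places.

2.6667

P(K is even) = 1/3 + 1/6 = 1/2.
E[K | K is even] = [2·1/3 + 4·1/6] / (1/2)
 = 4/3 / (1/2)
 = 8/3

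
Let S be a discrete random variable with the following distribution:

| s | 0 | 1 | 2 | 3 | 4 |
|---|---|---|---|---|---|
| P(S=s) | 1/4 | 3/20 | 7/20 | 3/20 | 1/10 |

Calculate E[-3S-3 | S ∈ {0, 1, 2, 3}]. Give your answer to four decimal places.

-7.3333

P(S ∈ {0, 1, 2, 3}) = 1/4 + 3/20 + 7/20 + 3/20 = 9/10.
E[-3S-3 | S ∈ {0, 1, 2, 3}] = [(-3)·1/4 + (-6)·3/20 + (-9)·7/20 + (-12)·3/20] / (9/10)
 = -33/5 / (9/10)
 = -22/3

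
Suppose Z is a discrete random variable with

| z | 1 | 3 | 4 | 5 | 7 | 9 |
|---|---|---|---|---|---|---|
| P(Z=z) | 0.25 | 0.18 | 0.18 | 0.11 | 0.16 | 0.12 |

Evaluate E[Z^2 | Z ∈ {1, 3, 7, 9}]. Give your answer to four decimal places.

P(Z ∈ {1, 3, 7, 9}) = 0.25 + 0.18 + 0.16 + 0.12 = 0.71.
E[Z^2 | Z ∈ {1, 3, 7, 9}] = [1·0.25 + 9·0.18 + 49·0.16 + 81·0.12] / 0.71
 = 19.43 / 0.71
 = 1943/71

27.3662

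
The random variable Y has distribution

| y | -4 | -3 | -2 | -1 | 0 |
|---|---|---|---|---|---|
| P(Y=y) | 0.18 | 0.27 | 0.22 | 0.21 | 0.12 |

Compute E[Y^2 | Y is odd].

P(Y is odd) = 0.27 + 0.21 = 0.48.
E[Y^2 | Y is odd] = [9·0.27 + 1·0.21] / 0.48
 = 2.64 / 0.48
 = 11/2

5.5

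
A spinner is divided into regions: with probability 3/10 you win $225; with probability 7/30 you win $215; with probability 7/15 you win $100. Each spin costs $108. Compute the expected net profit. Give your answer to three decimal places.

E[payout] = 225·3/10 + 215·7/30 + 100·7/15
 = 135/2 + 301/6 + 140/3
 = 493/3
Net = 493/3 - 108 = 169/3

56.333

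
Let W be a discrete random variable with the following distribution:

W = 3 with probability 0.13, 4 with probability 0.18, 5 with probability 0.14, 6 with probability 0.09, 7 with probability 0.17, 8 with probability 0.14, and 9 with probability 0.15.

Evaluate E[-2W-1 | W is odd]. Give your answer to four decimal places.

-13.3051

P(W is odd) = 0.13 + 0.14 + 0.17 + 0.15 = 0.59.
E[-2W-1 | W is odd] = [(-7)·0.13 + (-11)·0.14 + (-15)·0.17 + (-19)·0.15] / 0.59
 = -7.85 / 0.59
 = -785/59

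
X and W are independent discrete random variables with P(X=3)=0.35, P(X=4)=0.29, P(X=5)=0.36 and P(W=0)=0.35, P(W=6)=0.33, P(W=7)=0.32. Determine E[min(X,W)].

E[min(X,W)] = Σ_x Σ_w min(x,w) · P(X=x)P(W=w)
 = 0·0.1225 + 3·0.1155 + 3·0.112 + 0·0.1015 + 4·0.0957 + 4·0.0928 + 0·0.126 + 5·0.1188 + 5·0.1152
 = 0 + 0.3465 + 0.336 + 0 + 0.3828 + 0.3712 + 0 + 0.594 + 0.576
 = 2.6065

2.6065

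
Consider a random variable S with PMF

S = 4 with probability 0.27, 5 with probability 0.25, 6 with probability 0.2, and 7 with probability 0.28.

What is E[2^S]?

E[2^S] = Σ 2^s·P(S=s)
 = 16·0.27 + 32·0.25 + 64·0.2 + 128·0.28
 = 4.32 + 8 + 12.8 + 35.84
 = 60.96

60.96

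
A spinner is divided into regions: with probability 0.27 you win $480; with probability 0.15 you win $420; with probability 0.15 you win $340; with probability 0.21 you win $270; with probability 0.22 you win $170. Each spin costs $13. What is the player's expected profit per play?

E[payout] = 480·0.27 + 420·0.15 + 340·0.15 + 270·0.21 + 170·0.22
 = 129.6 + 63 + 51 + 56.7 + 37.4
 = 337.7
Net = 337.7 - 13 = 324.7

324.7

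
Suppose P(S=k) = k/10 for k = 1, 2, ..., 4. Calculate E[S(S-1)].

7

E[S(S-1)] = Σ s(s-1)·P(S=s)
 = 0·1/10 + 2·1/5 + 6·3/10 + 12·2/5
 = 0 + 2/5 + 9/5 + 24/5
 = 7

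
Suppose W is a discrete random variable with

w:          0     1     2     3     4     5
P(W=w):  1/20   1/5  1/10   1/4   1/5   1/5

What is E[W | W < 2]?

P(W < 2) = 1/20 + 1/5 = 1/4.
E[W | W < 2] = [0·1/20 + 1·1/5] / (1/4)
 = 1/5 / (1/4)
 = 4/5

0.8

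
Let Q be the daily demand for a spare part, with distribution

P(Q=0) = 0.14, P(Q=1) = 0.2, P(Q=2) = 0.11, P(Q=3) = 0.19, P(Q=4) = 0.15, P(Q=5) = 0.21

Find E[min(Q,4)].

2.43

E[min(Q,4)] = Σ min(q,4)·P(Q=q)
 = 0·0.14 + 1·0.2 + 2·0.11 + 3·0.19 + 4·0.15 + 4·0.21
 = 0 + 0.2 + 0.22 + 0.57 + 0.6 + 0.84
 = 2.43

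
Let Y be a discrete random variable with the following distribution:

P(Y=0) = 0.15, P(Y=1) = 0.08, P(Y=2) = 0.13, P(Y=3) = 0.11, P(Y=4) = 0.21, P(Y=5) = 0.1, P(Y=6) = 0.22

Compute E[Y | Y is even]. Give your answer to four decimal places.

3.4085

P(Y is even) = 0.15 + 0.13 + 0.21 + 0.22 = 0.71.
E[Y | Y is even] = [0·0.15 + 2·0.13 + 4·0.21 + 6·0.22] / 0.71
 = 2.42 / 0.71
 = 242/71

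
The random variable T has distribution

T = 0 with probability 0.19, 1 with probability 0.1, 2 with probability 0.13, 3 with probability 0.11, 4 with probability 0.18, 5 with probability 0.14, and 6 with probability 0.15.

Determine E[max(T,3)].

3.91

E[max(T,3)] = Σ max(t,3)·P(T=t)
 = 3·0.19 + 3·0.1 + 3·0.13 + 3·0.11 + 4·0.18 + 5·0.14 + 6·0.15
 = 0.57 + 0.3 + 0.39 + 0.33 + 0.72 + 0.7 + 0.9
 = 3.91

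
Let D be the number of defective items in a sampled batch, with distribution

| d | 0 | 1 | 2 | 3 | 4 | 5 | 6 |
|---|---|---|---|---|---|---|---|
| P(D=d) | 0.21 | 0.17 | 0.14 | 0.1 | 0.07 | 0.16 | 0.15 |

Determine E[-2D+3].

-2.46

E[-2D+3] = Σ (-2d+3)·P(D=d)
 = 3·0.21 + 1·0.17 + (-1)·0.14 + (-3)·0.1 + (-5)·0.07 + (-7)·0.16 + (-9)·0.15
 = 0.63 + 0.17 + (-0.14) + (-0.3) + (-0.35) + (-1.12) + (-1.35)
 = -2.46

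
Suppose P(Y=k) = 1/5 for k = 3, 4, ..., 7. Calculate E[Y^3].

155

E[Y^3] = Σ y^3·P(Y=y)
 = 27·1/5 + 64·1/5 + 125·1/5 + 216·1/5 + 343·1/5
 = 27/5 + 64/5 + 25 + 216/5 + 343/5
 = 155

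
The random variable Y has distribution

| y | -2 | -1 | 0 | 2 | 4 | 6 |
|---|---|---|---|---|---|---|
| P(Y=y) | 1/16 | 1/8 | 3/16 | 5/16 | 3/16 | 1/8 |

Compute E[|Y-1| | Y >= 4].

3.8

P(Y >= 4) = 3/16 + 1/8 = 5/16.
E[|Y-1| | Y >= 4] = [3·3/16 + 5·1/8] / (5/16)
 = 19/16 / (5/16)
 = 19/5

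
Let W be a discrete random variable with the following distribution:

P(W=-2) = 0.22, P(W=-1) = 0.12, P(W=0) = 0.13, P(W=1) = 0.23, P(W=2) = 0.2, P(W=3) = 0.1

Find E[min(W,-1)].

E[min(W,-1)] = Σ min(w,-1)·P(W=w)
 = (-2)·0.22 + (-1)·0.12 + (-1)·0.13 + (-1)·0.23 + (-1)·0.2 + (-1)·0.1
 = (-0.44) + (-0.12) + (-0.13) + (-0.23) + (-0.2) + (-0.1)
 = -1.22

-1.22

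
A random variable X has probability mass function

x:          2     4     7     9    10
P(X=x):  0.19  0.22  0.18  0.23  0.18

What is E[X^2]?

49.73

E[X^2] = Σ x^2·P(X=x)
 = 4·0.19 + 16·0.22 + 49·0.18 + 81·0.23 + 100·0.18
 = 0.76 + 3.52 + 8.82 + 18.63 + 18
 = 49.73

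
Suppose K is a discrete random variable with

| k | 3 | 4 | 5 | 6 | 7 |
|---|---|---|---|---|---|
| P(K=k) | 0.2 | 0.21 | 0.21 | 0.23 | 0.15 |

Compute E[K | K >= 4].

5.4

P(K >= 4) = 0.21 + 0.21 + 0.23 + 0.15 = 0.8.
E[K | K >= 4] = [4·0.21 + 5·0.21 + 6·0.23 + 7·0.15] / 0.8
 = 4.32 / 0.8
 = 27/5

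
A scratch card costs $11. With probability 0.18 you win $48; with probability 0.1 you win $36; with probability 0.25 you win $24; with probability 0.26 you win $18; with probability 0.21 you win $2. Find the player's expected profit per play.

E[payout] = 48·0.18 + 36·0.1 + 24·0.25 + 18·0.26 + 2·0.21
 = 8.64 + 3.6 + 6 + 4.68 + 0.42
 = 23.34
Net = 23.34 - 11 = 12.34

12.34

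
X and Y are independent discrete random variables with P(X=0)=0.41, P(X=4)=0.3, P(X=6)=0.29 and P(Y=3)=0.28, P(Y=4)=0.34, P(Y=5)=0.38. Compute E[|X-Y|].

2.43

E[|X-Y|] = Σ_x Σ_y |x-y| · P(X=x)P(Y=y)
 = 3·0.1148 + 4·0.1394 + 5·0.1558 + 1·0.084 + 0·0.102 + 1·0.114 + 3·0.0812 + 2·0.0986 + 1·0.1102
 = 0.3444 + 0.5576 + 0.779 + 0.084 + 0 + 0.114 + 0.2436 + 0.1972 + 0.1102
 = 2.43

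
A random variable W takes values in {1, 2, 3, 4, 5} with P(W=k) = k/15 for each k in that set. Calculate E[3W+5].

16

E[3W+5] = Σ (3w+5)·P(W=w)
 = 8·1/15 + 11·2/15 + 14·1/5 + 17·4/15 + 20·1/3
 = 8/15 + 22/15 + 14/5 + 68/15 + 20/3
 = 16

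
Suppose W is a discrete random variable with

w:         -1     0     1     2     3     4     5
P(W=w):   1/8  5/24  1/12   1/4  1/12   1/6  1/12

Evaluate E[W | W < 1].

P(W < 1) = 1/8 + 5/24 = 1/3.
E[W | W < 1] = [(-1)·1/8 + 0·5/24] / (1/3)
 = -1/8 / (1/3)
 = -3/8

-0.375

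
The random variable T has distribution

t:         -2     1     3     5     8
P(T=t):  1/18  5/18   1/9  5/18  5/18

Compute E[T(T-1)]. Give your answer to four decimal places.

E[T(T-1)] = Σ t(t-1)·P(T=t)
 = 6·1/18 + 0·5/18 + 6·1/9 + 20·5/18 + 56·5/18
 = 1/3 + 0 + 2/3 + 50/9 + 140/9
 = 199/9

22.1111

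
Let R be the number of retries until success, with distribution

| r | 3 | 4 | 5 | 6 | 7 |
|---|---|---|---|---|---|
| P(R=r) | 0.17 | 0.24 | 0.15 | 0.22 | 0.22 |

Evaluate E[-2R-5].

E[-2R-5] = Σ (-2r-5)·P(R=r)
 = (-11)·0.17 + (-13)·0.24 + (-15)·0.15 + (-17)·0.22 + (-19)·0.22
 = (-1.87) + (-3.12) + (-2.25) + (-3.74) + (-4.18)
 = -15.16

-15.16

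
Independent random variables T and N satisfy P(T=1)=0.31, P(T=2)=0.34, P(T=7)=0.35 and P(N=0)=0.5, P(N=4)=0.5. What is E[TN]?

6.88

E[TN] = Σ_t Σ_n tn · P(T=t)P(N=n)
 = 0·0.155 + 4·0.155 + 0·0.17 + 8·0.17 + 0·0.175 + 28·0.175
 = 0 + 0.62 + 0 + 1.36 + 0 + 4.9
 = 6.88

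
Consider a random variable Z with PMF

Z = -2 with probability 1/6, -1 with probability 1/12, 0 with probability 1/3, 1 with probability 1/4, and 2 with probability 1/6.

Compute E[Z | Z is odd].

P(Z is odd) = 1/12 + 1/4 = 1/3.
E[Z | Z is odd] = [(-1)·1/12 + 1·1/4] / (1/3)
 = 1/6 / (1/3)
 = 1/2

0.5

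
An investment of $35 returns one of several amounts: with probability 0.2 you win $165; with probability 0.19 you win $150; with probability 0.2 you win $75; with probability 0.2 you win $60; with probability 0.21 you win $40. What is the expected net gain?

E[payout] = 165·0.2 + 150·0.19 + 75·0.2 + 60·0.2 + 40·0.21
 = 33 + 28.5 + 15 + 12 + 8.4
 = 96.9
Net = 96.9 - 35 = 61.9

61.9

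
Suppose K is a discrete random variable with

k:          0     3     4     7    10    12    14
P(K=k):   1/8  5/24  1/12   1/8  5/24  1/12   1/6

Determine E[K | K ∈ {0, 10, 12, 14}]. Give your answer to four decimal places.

P(K ∈ {0, 10, 12, 14}) = 1/8 + 5/24 + 1/12 + 1/6 = 7/12.
E[K | K ∈ {0, 10, 12, 14}] = [0·1/8 + 10·5/24 + 12·1/12 + 14·1/6] / (7/12)
 = 65/12 / (7/12)
 = 65/7

9.2857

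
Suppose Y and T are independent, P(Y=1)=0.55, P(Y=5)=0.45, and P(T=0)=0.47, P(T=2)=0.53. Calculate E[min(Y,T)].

0.7685

E[min(Y,T)] = Σ_y Σ_t min(y,t) · P(Y=y)P(T=t)
 = 0·0.2585 + 1·0.2915 + 0·0.2115 + 2·0.2385
 = 0 + 0.2915 + 0 + 0.477
 = 0.7685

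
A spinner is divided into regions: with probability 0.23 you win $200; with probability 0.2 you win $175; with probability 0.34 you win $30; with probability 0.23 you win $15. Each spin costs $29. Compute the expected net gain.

65.65

E[payout] = 200·0.23 + 175·0.2 + 30·0.34 + 15·0.23
 = 46 + 35 + 10.2 + 3.45
 = 94.65
Net = 94.65 - 29 = 65.65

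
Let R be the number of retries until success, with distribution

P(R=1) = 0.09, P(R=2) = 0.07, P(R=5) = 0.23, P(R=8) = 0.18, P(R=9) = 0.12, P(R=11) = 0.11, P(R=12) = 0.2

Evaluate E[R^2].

E[R^2] = Σ r^2·P(R=r)
 = 1·0.09 + 4·0.07 + 25·0.23 + 64·0.18 + 81·0.12 + 121·0.11 + 144·0.2
 = 0.09 + 0.28 + 5.75 + 11.52 + 9.72 + 13.31 + 28.8
 = 69.47

69.47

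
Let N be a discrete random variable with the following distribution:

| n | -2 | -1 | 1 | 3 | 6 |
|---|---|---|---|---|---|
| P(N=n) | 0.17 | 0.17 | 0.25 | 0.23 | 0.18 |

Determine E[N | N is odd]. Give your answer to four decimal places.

1.1846

P(N is odd) = 0.17 + 0.25 + 0.23 = 0.65.
E[N | N is odd] = [(-1)·0.17 + 1·0.25 + 3·0.23] / 0.65
 = 0.77 / 0.65
 = 77/65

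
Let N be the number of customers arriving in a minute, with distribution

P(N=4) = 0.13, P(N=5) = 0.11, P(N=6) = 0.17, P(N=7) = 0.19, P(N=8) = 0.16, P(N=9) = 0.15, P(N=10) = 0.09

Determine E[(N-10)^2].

12.65

E[(N-10)^2] = Σ (n-10)^2·P(N=n)
 = 36·0.13 + 25·0.11 + 16·0.17 + 9·0.19 + 4·0.16 + 1·0.15 + 0·0.09
 = 4.68 + 2.75 + 2.72 + 1.71 + 0.64 + 0.15 + 0
 = 12.65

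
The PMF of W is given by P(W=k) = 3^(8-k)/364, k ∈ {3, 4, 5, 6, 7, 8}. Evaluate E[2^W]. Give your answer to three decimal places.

E[2^W] = Σ 2^w·P(W=w)
 = 8·243/364 + 16·81/364 + 32·27/364 + 64·9/364 + 128·3/364 + 256·1/364
 = 486/91 + 324/91 + 216/91 + 144/91 + 96/91 + 64/91
 = 190/13

14.615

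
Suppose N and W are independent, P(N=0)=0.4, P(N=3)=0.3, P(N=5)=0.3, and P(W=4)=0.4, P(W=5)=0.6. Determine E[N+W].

7

E[N+W] = Σ_n Σ_w (n+w) · P(N=n)P(W=w)
 = 4·0.16 + 5·0.24 + 7·0.12 + 8·0.18 + 9·0.12 + 10·0.18
 = 0.64 + 1.2 + 0.84 + 1.44 + 1.08 + 1.8
 = 7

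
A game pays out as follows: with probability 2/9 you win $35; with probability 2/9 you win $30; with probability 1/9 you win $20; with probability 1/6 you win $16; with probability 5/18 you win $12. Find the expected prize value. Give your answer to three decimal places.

22.667

E[payout] = 35·2/9 + 30·2/9 + 20·1/9 + 16·1/6 + 12·5/18
 = 70/9 + 20/3 + 20/9 + 8/3 + 10/3
 = 68/3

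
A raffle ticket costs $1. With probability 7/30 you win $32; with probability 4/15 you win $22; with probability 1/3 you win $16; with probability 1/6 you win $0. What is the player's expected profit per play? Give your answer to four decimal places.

E[payout] = 32·7/30 + 22·4/15 + 16·1/3 + 0·1/6
 = 112/15 + 88/15 + 16/3 + 0
 = 56/3
Net = 56/3 - 1 = 53/3

17.6667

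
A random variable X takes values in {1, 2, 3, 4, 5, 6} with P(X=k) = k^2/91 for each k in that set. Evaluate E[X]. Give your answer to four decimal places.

4.8462

E[X] = Σ x·P(X=x)
 = 1·1/91 + 2·4/91 + 3·9/91 + 4·16/91 + 5·25/91 + 6·36/91
 = 1/91 + 8/91 + 27/91 + 64/91 + 125/91 + 216/91
 = 63/13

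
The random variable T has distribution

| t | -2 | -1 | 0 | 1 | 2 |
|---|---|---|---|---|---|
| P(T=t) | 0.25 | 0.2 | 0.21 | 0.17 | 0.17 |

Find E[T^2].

2.05

E[T^2] = Σ t^2·P(T=t)
 = 4·0.25 + 1·0.2 + 0·0.21 + 1·0.17 + 4·0.17
 = 1 + 0.2 + 0 + 0.17 + 0.68
 = 2.05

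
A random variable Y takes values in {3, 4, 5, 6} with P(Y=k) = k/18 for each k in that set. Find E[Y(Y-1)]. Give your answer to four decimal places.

E[Y(Y-1)] = Σ y(y-1)·P(Y=y)
 = 6·1/6 + 12·2/9 + 20·5/18 + 30·1/3
 = 1 + 8/3 + 50/9 + 10
 = 173/9

19.2222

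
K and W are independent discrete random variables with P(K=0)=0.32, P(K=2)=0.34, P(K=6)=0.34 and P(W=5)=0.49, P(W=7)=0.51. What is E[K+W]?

8.74

E[K+W] = Σ_k Σ_w (k+w) · P(K=k)P(W=w)
 = 5·0.1568 + 7·0.1632 + 7·0.1666 + 9·0.1734 + 11·0.1666 + 13·0.1734
 = 0.784 + 1.1424 + 1.1662 + 1.5606 + 1.8326 + 2.2542
 = 8.74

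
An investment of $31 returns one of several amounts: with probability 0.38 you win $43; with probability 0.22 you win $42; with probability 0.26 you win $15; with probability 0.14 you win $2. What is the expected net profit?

E[payout] = 43·0.38 + 42·0.22 + 15·0.26 + 2·0.14
 = 16.34 + 9.24 + 3.9 + 0.28
 = 29.76
Net = 29.76 - 31 = -1.24

-1.24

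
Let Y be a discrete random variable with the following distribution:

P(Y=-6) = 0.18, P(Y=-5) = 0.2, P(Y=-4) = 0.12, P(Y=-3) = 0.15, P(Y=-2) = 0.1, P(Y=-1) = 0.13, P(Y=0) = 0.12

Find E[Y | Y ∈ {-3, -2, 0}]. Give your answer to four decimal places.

P(Y ∈ {-3, -2, 0}) = 0.15 + 0.1 + 0.12 = 0.37.
E[Y | Y ∈ {-3, -2, 0}] = [(-3)·0.15 + (-2)·0.1 + 0·0.12] / 0.37
 = -0.65 / 0.37
 = -65/37

-1.7568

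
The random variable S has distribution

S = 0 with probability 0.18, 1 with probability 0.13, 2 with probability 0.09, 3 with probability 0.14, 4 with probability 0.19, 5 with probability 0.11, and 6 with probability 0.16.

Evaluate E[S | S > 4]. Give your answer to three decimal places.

5.593

P(S > 4) = 0.11 + 0.16 = 0.27.
E[S | S > 4] = [5·0.11 + 6·0.16] / 0.27
 = 1.51 / 0.27
 = 151/27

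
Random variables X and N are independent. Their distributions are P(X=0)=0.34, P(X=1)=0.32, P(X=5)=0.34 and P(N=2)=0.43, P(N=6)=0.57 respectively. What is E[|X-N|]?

3.1372

E[|X-N|] = Σ_x Σ_n |x-n| · P(X=x)P(N=n)
 = 2·0.1462 + 6·0.1938 + 1·0.1376 + 5·0.1824 + 3·0.1462 + 1·0.1938
 = 0.2924 + 1.1628 + 0.1376 + 0.912 + 0.4386 + 0.1938
 = 3.1372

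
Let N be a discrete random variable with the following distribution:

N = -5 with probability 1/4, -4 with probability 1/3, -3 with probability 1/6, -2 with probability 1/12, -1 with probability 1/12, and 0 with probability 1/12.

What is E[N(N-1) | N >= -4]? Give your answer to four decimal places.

P(N >= -4) = 1/3 + 1/6 + 1/12 + 1/12 + 1/12 = 3/4.
E[N(N-1) | N >= -4] = [20·1/3 + 12·1/6 + 6·1/12 + 2·1/12 + 0·1/12] / (3/4)
 = 28/3 / (3/4)
 = 112/9

12.4444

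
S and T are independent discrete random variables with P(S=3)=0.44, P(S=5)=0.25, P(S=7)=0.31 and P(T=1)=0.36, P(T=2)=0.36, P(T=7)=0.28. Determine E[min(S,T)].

E[min(S,T)] = Σ_s Σ_t min(s,t) · P(S=s)P(T=t)
 = 1·0.1584 + 2·0.1584 + 3·0.1232 + 1·0.09 + 2·0.09 + 5·0.07 + 1·0.1116 + 2·0.1116 + 7·0.0868
 = 0.1584 + 0.3168 + 0.3696 + 0.09 + 0.18 + 0.35 + 0.1116 + 0.2232 + 0.6076
 = 2.4072

2.4072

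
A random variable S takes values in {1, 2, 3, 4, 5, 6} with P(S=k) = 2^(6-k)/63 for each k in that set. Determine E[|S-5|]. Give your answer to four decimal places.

E[|S-5|] = Σ |s-5|·P(S=s)
 = 4·32/63 + 3·16/63 + 2·8/63 + 1·4/63 + 0·2/63 + 1·1/63
 = 128/63 + 16/21 + 16/63 + 4/63 + 0 + 1/63
 = 197/63

3.1270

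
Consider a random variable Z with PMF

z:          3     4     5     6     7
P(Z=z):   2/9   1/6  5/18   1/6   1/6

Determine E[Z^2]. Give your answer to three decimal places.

25.778

E[Z^2] = Σ z^2·P(Z=z)
 = 9·2/9 + 16·1/6 + 25·5/18 + 36·1/6 + 49·1/6
 = 2 + 8/3 + 125/18 + 6 + 49/6
 = 232/9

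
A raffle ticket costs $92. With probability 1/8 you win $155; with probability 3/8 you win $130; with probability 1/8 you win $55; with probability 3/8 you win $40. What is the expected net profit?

E[payout] = 155·1/8 + 130·3/8 + 55·1/8 + 40·3/8
 = 155/8 + 195/4 + 55/8 + 15
 = 90
Net = 90 - 92 = -2

-2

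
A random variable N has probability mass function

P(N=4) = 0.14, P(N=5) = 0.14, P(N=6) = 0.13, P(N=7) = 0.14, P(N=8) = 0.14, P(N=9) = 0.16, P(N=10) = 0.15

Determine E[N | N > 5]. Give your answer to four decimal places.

8.0833

P(N > 5) = 0.13 + 0.14 + 0.14 + 0.16 + 0.15 = 0.72.
E[N | N > 5] = [6·0.13 + 7·0.14 + 8·0.14 + 9·0.16 + 10·0.15] / 0.72
 = 5.82 / 0.72
 = 97/12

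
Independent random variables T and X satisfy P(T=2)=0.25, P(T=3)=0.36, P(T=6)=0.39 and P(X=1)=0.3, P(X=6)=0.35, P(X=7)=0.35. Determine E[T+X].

E[T+X] = Σ_t Σ_x (t+x) · P(T=t)P(X=x)
 = 3·0.075 + 8·0.0875 + 9·0.0875 + 4·0.108 + 9·0.126 + 10·0.126 + 7·0.117 + 12·0.1365 + 13·0.1365
 = 0.225 + 0.7 + 0.7875 + 0.432 + 1.134 + 1.26 + 0.819 + 1.638 + 1.7745
 = 8.77

8.77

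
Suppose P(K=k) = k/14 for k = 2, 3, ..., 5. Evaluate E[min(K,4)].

E[min(K,4)] = Σ min(k,4)·P(K=k)
 = 2·1/7 + 3·3/14 + 4·2/7 + 4·5/14
 = 2/7 + 9/14 + 8/7 + 10/7
 = 7/2

3.5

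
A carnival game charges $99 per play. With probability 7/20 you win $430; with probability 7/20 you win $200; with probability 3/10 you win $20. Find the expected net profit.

127.5

E[payout] = 430·7/20 + 200·7/20 + 20·3/10
 = 301/2 + 70 + 6
 = 453/2
Net = 453/2 - 99 = 255/2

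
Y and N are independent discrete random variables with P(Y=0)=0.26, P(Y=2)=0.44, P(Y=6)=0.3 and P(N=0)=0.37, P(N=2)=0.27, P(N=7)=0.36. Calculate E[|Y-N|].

3.0112

E[|Y-N|] = Σ_y Σ_n |y-n| · P(Y=y)P(N=n)
 = 0·0.0962 + 2·0.0702 + 7·0.0936 + 2·0.1628 + 0·0.1188 + 5·0.1584 + 6·0.111 + 4·0.081 + 1·0.108
 = 0 + 0.1404 + 0.6552 + 0.3256 + 0 + 0.792 + 0.666 + 0.324 + 0.108
 = 3.0112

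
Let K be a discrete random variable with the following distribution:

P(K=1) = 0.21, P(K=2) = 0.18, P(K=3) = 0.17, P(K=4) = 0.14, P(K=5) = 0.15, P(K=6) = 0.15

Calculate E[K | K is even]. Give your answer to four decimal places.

3.8723

P(K is even) = 0.18 + 0.14 + 0.15 = 0.47.
E[K | K is even] = [2·0.18 + 4·0.14 + 6·0.15] / 0.47
 = 1.82 / 0.47
 = 182/47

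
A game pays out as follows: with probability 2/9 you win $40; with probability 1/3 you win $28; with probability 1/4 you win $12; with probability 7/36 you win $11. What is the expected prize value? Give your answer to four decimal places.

E[payout] = 40·2/9 + 28·1/3 + 12·1/4 + 11·7/36
 = 80/9 + 28/3 + 3 + 77/36
 = 841/36

23.3611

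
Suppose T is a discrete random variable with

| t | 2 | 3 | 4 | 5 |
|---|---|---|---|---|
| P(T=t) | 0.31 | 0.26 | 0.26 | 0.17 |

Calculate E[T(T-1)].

8.7

E[T(T-1)] = Σ t(t-1)·P(T=t)
 = 2·0.31 + 6·0.26 + 12·0.26 + 20·0.17
 = 0.62 + 1.56 + 3.12 + 3.4
 = 8.7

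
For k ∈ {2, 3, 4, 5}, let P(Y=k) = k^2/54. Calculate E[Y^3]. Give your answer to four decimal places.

81.9259

E[Y^3] = Σ y^3·P(Y=y)
 = 8·2/27 + 27·1/6 + 64·8/27 + 125·25/54
 = 16/27 + 9/2 + 512/27 + 3125/54
 = 2212/27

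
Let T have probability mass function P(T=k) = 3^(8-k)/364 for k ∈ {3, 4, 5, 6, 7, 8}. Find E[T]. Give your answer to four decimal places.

3.4918

E[T] = Σ t·P(T=t)
 = 3·243/364 + 4·81/364 + 5·27/364 + 6·9/364 + 7·3/364 + 8·1/364
 = 729/364 + 81/91 + 135/364 + 27/182 + 3/52 + 2/91
 = 1271/364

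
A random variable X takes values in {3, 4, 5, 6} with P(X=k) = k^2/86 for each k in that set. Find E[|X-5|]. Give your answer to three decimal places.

0.814

E[|X-5|] = Σ |x-5|·P(X=x)
 = 2·9/86 + 1·8/43 + 0·25/86 + 1·18/43
 = 9/43 + 8/43 + 0 + 18/43
 = 35/43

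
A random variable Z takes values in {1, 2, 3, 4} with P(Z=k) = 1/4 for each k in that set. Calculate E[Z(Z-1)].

5

E[Z(Z-1)] = Σ z(z-1)·P(Z=z)
 = 0·1/4 + 2·1/4 + 6·1/4 + 12·1/4
 = 0 + 1/2 + 3/2 + 3
 = 5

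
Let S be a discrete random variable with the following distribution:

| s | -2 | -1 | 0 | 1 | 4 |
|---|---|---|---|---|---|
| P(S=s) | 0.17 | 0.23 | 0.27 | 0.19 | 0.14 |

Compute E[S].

E[S] = Σ s·P(S=s)
 = (-2)·0.17 + (-1)·0.23 + 0·0.27 + 1·0.19 + 4·0.14
 = (-0.34) + (-0.23) + 0 + 0.19 + 0.56
 = 0.18

0.18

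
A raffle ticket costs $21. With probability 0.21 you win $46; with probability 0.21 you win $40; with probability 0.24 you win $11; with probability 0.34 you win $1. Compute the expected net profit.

E[payout] = 46·0.21 + 40·0.21 + 11·0.24 + 1·0.34
 = 9.66 + 8.4 + 2.64 + 0.34
 = 21.04
Net = 21.04 - 21 = 0.04

0.04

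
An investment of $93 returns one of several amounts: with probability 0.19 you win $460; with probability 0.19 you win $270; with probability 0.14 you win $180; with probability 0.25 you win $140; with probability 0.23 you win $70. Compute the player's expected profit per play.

122

E[payout] = 460·0.19 + 270·0.19 + 180·0.14 + 140·0.25 + 70·0.23
 = 87.4 + 51.3 + 25.2 + 35 + 16.1
 = 215
Net = 215 - 93 = 122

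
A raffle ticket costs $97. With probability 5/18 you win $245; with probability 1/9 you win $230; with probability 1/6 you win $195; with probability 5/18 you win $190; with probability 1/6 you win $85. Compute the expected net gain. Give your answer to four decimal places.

96.0556

E[payout] = 245·5/18 + 230·1/9 + 195·1/6 + 190·5/18 + 85·1/6
 = 1225/18 + 230/9 + 65/2 + 475/9 + 85/6
 = 3475/18
Net = 3475/18 - 97 = 1729/18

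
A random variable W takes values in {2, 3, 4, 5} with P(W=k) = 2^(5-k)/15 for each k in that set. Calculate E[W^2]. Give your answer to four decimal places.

8.3333

E[W^2] = Σ w^2·P(W=w)
 = 4·8/15 + 9·4/15 + 16·2/15 + 25·1/15
 = 32/15 + 12/5 + 32/15 + 5/3
 = 25/3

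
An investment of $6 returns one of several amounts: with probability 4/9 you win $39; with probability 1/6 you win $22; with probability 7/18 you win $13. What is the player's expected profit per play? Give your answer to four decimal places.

20.0556

E[payout] = 39·4/9 + 22·1/6 + 13·7/18
 = 52/3 + 11/3 + 91/18
 = 469/18
Net = 469/18 - 6 = 361/18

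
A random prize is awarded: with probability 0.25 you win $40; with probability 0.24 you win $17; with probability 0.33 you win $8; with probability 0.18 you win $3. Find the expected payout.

17.26

E[payout] = 40·0.25 + 17·0.24 + 8·0.33 + 3·0.18
 = 10 + 4.08 + 2.64 + 0.54
 = 17.26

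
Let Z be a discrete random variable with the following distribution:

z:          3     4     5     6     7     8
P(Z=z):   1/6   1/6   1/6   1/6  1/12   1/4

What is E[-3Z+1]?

-15.75

E[-3Z+1] = Σ (-3z+1)·P(Z=z)
 = (-8)·1/6 + (-11)·1/6 + (-14)·1/6 + (-17)·1/6 + (-20)·1/12 + (-23)·1/4
 = (-4/3) + (-11/6) + (-7/3) + (-17/6) + (-5/3) + (-23/4)
 = -63/4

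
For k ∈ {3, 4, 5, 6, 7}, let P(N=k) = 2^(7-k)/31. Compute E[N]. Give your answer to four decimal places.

E[N] = Σ n·P(N=n)
 = 3·16/31 + 4·8/31 + 5·4/31 + 6·2/31 + 7·1/31
 = 48/31 + 32/31 + 20/31 + 12/31 + 7/31
 = 119/31

3.8387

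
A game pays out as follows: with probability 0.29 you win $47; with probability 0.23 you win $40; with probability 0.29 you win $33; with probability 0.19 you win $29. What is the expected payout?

37.91

E[payout] = 47·0.29 + 40·0.23 + 33·0.29 + 29·0.19
 = 13.63 + 9.2 + 9.57 + 5.51
 = 37.91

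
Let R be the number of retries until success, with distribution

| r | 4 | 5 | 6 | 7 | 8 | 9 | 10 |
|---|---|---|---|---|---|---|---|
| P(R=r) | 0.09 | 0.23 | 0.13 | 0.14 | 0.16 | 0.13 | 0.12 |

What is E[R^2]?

E[R^2] = Σ r^2·P(R=r)
 = 16·0.09 + 25·0.23 + 36·0.13 + 49·0.14 + 64·0.16 + 81·0.13 + 100·0.12
 = 1.44 + 5.75 + 4.68 + 6.86 + 10.24 + 10.53 + 12
 = 51.5

51.5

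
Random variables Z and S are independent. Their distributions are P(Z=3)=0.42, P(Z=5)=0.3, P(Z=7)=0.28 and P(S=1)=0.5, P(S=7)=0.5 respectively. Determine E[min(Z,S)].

E[min(Z,S)] = Σ_z Σ_s min(z,s) · P(Z=z)P(S=s)
 = 1·0.21 + 3·0.21 + 1·0.15 + 5·0.15 + 1·0.14 + 7·0.14
 = 0.21 + 0.63 + 0.15 + 0.75 + 0.14 + 0.98
 = 2.86

2.86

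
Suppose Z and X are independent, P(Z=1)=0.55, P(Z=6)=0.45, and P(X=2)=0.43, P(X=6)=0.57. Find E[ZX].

13.91

E[ZX] = Σ_z Σ_x zx · P(Z=z)P(X=x)
 = 2·0.2365 + 6·0.3135 + 12·0.1935 + 36·0.2565
 = 0.473 + 1.881 + 2.322 + 9.234
 = 13.91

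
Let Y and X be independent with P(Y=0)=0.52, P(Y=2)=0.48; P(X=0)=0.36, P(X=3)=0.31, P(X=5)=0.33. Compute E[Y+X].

E[Y+X] = Σ_y Σ_x (y+x) · P(Y=y)P(X=x)
 = 0·0.1872 + 3·0.1612 + 5·0.1716 + 2·0.1728 + 5·0.1488 + 7·0.1584
 = 0 + 0.4836 + 0.858 + 0.3456 + 0.744 + 1.1088
 = 3.54

3.54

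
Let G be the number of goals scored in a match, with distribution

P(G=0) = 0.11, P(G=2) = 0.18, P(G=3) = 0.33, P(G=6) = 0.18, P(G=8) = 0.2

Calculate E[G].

4.03

E[G] = Σ g·P(G=g)
 = 0·0.11 + 2·0.18 + 3·0.33 + 6·0.18 + 8·0.2
 = 0 + 0.36 + 0.99 + 1.08 + 1.6
 = 4.03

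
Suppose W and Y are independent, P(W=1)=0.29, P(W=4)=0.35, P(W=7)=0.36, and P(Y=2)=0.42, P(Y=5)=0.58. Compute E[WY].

15.7454

E[WY] = Σ_w Σ_y wy · P(W=w)P(Y=y)
 = 2·0.1218 + 5·0.1682 + 8·0.147 + 20·0.203 + 14·0.1512 + 35·0.2088
 = 0.2436 + 0.841 + 1.176 + 4.06 + 2.1168 + 7.308
 = 15.7454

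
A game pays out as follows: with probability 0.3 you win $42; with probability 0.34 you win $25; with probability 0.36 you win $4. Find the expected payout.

22.54

E[payout] = 42·0.3 + 25·0.34 + 4·0.36
 = 12.6 + 8.5 + 1.44
 = 22.54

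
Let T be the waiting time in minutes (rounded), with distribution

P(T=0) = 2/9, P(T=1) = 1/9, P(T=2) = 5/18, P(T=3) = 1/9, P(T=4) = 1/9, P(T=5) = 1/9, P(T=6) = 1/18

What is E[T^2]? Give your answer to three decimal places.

8.778

E[T^2] = Σ t^2·P(T=t)
 = 0·2/9 + 1·1/9 + 4·5/18 + 9·1/9 + 16·1/9 + 25·1/9 + 36·1/18
 = 0 + 1/9 + 10/9 + 1 + 16/9 + 25/9 + 2
 = 79/9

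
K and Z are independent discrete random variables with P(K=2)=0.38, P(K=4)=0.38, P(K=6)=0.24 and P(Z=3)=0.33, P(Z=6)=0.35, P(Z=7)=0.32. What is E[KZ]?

19.8276

E[KZ] = Σ_k Σ_z kz · P(K=k)P(Z=z)
 = 6·0.1254 + 12·0.133 + 14·0.1216 + 12·0.1254 + 24·0.133 + 28·0.1216 + 18·0.0792 + 36·0.084 + 42·0.0768
 = 0.7524 + 1.596 + 1.7024 + 1.5048 + 3.192 + 3.4048 + 1.4256 + 3.024 + 3.2256
 = 19.8276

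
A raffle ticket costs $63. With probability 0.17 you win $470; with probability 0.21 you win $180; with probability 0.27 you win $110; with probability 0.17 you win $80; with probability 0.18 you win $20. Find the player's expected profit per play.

101.6

E[payout] = 470·0.17 + 180·0.21 + 110·0.27 + 80·0.17 + 20·0.18
 = 79.9 + 37.8 + 29.7 + 13.6 + 3.6
 = 164.6
Net = 164.6 - 63 = 101.6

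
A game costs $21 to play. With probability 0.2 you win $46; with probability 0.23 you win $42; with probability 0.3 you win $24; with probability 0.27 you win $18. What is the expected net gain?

E[payout] = 46·0.2 + 42·0.23 + 24·0.3 + 18·0.27
 = 9.2 + 9.66 + 7.2 + 4.86
 = 30.92
Net = 30.92 - 21 = 9.92

9.92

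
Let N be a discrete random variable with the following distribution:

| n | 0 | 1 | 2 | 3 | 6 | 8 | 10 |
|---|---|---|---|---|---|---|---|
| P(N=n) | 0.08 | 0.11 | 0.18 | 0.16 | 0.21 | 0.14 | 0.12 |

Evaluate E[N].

4.53

E[N] = Σ n·P(N=n)
 = 0·0.08 + 1·0.11 + 2·0.18 + 3·0.16 + 6·0.21 + 8·0.14 + 10·0.12
 = 0 + 0.11 + 0.36 + 0.48 + 1.26 + 1.12 + 1.2
 = 4.53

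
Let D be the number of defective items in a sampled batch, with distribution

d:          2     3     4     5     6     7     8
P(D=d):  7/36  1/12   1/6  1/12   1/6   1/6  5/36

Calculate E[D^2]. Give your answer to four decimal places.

29.3333

E[D^2] = Σ d^2·P(D=d)
 = 4·7/36 + 9·1/12 + 16·1/6 + 25·1/12 + 36·1/6 + 49·1/6 + 64·5/36
 = 7/9 + 3/4 + 8/3 + 25/12 + 6 + 49/6 + 80/9
 = 88/3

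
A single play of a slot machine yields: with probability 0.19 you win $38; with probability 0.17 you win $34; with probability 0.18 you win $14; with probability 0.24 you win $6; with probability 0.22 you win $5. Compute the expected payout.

18.06

E[payout] = 38·0.19 + 34·0.17 + 14·0.18 + 6·0.24 + 5·0.22
 = 7.22 + 5.78 + 2.52 + 1.44 + 1.1
 = 18.06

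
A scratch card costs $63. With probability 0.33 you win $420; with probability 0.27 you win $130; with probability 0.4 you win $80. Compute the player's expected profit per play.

142.7

E[payout] = 420·0.33 + 130·0.27 + 80·0.4
 = 138.6 + 35.1 + 32
 = 205.7
Net = 205.7 - 63 = 142.7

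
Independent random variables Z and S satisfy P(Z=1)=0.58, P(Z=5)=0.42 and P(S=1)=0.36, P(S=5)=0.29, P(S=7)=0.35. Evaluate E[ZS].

E[ZS] = Σ_z Σ_s zs · P(Z=z)P(S=s)
 = 1·0.2088 + 5·0.1682 + 7·0.203 + 5·0.1512 + 25·0.1218 + 35·0.147
 = 0.2088 + 0.841 + 1.421 + 0.756 + 3.045 + 5.145
 = 11.4168

11.4168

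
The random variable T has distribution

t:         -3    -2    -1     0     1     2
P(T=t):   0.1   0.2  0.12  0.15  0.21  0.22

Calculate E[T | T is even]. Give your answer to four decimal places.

P(T is even) = 0.2 + 0.15 + 0.22 = 0.57.
E[T | T is even] = [(-2)·0.2 + 0·0.15 + 2·0.22] / 0.57
 = 0.04 / 0.57
 = 4/57

0.0702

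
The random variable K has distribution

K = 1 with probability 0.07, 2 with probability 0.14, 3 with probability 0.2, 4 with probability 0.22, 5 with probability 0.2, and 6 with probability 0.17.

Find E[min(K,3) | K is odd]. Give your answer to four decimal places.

P(K is odd) = 0.07 + 0.2 + 0.2 = 0.47.
E[min(K,3) | K is odd] = [1·0.07 + 3·0.2 + 3·0.2] / 0.47
 = 1.27 / 0.47
 = 127/47

2.7021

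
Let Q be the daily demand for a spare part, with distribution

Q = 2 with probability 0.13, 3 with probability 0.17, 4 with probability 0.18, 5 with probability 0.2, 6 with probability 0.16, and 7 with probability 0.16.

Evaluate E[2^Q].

41.88

E[2^Q] = Σ 2^q·P(Q=q)
 = 4·0.13 + 8·0.17 + 16·0.18 + 32·0.2 + 64·0.16 + 128·0.16
 = 0.52 + 1.36 + 2.88 + 6.4 + 10.24 + 20.48
 = 41.88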